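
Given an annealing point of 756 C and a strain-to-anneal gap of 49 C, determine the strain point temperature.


Strain point = annealing point - difference:
  T_strain = 756 - 49 = 707 C

707 C


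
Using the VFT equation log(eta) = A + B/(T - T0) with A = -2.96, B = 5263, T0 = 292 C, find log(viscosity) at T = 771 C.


VFT equation: log(eta) = A + B / (T - T0)
  T - T0 = 771 - 292 = 479
  B / (T - T0) = 5263 / 479 = 10.987
  log(eta) = -2.96 + 10.987 = 8.027

8.027


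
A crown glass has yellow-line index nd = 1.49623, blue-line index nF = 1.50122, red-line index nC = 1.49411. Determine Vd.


Abbe number formula: Vd = (nd - 1) / (nF - nC)
  nd - 1 = 1.49623 - 1 = 0.49623
  nF - nC = 1.50122 - 1.49411 = 0.00711
  Vd = 0.49623 / 0.00711 = 69.79

69.79


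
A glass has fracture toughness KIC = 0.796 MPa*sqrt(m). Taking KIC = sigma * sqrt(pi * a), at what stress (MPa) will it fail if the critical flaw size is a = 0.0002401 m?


Rearrange KIC = sigma * sqrt(pi * a):
  sigma = KIC / sqrt(pi * a)
  sqrt(pi * 0.0002401) = 0.027464
  sigma = 0.796 / 0.027464 = 28.98 MPa

28.98 MPa


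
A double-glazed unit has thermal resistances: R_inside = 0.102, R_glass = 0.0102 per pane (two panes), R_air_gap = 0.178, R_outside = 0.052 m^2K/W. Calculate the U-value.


Total thermal resistance (series):
  R_total = R_in + R_glass + R_air + R_glass + R_out
  R_total = 0.102 + 0.0102 + 0.178 + 0.0102 + 0.052 = 0.3524 m^2K/W
U-value = 1 / R_total = 1 / 0.3524 = 2.838 W/m^2K

2.838 W/m^2K


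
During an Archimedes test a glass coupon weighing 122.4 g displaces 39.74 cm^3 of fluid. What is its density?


Use the definition of density:
  rho = mass / volume
  rho = 122.4 / 39.74 = 3.08 g/cm^3

3.08 g/cm^3


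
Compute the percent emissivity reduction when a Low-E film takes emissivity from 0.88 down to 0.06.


Percentage reduction = (1 - coated/uncoated) * 100
  Ratio = 0.06 / 0.88 = 0.0682
  Reduction = (1 - 0.0682) * 100 = 93.2%

93.2%


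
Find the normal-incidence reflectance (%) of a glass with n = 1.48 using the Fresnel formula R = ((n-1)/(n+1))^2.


Fresnel reflectance at normal incidence:
  R = ((n - 1)/(n + 1))^2
  (n - 1)/(n + 1) = (1.48 - 1)/(1.48 + 1) = 0.193548
  R = 0.193548^2 = 0.0374608
  R(%) = 0.0374608 * 100 = 3.746%

3.746%


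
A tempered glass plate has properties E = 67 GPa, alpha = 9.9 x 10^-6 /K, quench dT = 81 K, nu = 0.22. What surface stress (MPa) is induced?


Tempering stress: sigma = E * alpha * dT / (1 - nu)
  E (MPa) = 67 * 1000 = 67000
  Numerator = 67000 * (9.9 x 10^-6) * 81 = 53.7273
  Denominator = 1 - 0.22 = 0.78
  sigma = 53.7273 / 0.78 = 68.9 MPa

68.9 MPa


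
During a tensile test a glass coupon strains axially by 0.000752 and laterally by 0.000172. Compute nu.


Poisson's ratio: nu = lateral strain / axial strain
  nu = 0.000172 / 0.000752 = 0.2287

0.2287


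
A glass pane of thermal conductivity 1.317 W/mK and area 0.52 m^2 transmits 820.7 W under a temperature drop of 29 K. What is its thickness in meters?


Fourier's law: t = k * A * dT / Q
  t = 1.317 * 0.52 * 29 / 820.7
  t = 19.86036 / 820.7 = 0.0242 m

0.0242 m


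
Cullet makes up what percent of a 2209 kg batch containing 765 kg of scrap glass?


Cullet ratio = (cullet mass / total batch mass) * 100
  Ratio = 765 / 2209 * 100 = 34.63%

34.63%


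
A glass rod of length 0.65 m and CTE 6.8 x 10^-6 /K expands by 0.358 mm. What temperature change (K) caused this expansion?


Rearrange dL = alpha * L0 * dT for dT:
  dT = dL / (alpha * L0)
  dL (m) = 0.358 / 1000 = 0.000358
  dT = 0.000358 / ((6.8 x 10^-6) * 0.65) = 81.0 K

81.0 K


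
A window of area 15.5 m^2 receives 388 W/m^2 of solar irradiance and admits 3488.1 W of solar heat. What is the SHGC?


Rearrange Q = Area * SHGC * Irradiance:
  SHGC = Q / (Area * Irradiance)
  SHGC = 3488.1 / (15.5 * 388) = 0.58

0.58


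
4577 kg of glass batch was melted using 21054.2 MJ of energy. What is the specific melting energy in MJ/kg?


Rearrange E = m * s for s:
  s = E / m
  s = 21054.2 / 4577 = 4.6 MJ/kg

4.6 MJ/kg


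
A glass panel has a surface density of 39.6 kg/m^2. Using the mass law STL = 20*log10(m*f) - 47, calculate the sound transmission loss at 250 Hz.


Mass law: STL = 20 * log10(m * f) - 47
  m * f = 39.6 * 250 = 9900
  log10(9900) = 3.99564
  STL = 20 * 3.99564 - 47 = 79.9128 - 47 = 32.9 dB

32.9 dB


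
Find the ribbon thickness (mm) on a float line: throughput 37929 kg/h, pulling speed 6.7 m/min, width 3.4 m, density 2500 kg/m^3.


Ribbon cross-section from mass balance:
  Volume rate = throughput / density = 37929 / 2500 = 15.1716 m^3/h
  thickness = volume rate / (speed * 60 * width), i.e.
  thickness = throughput / (60 * speed * width * density) * 1000
  thickness = 37929 / (60 * 6.7 * 3.4 * 2500) * 1000 = 11.1 mm

11.1 mm


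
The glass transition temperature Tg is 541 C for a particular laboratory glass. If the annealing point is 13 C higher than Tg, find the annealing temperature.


The annealing temperature is Tg plus the offset:
  T_anneal = 541 + 13 = 554 C

554 C


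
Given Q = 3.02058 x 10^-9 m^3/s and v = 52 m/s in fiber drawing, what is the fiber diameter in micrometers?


Cross-sectional area from continuity:
  A = Q / v = 3.02058 x 10^-9 / 52 = 5.808808 x 10^-11 m^2
Diameter from circular cross-section:
  d = sqrt(4A / pi) * 10^6 (m -> um)
  d = sqrt(4 * 5.808808 x 10^-11 / pi) * 10^6 = 8.6 um

8.6 um


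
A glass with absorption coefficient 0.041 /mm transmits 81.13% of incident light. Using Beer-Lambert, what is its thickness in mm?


Rearrange T = exp(-alpha * thickness):
  thickness = -ln(T) / alpha
  T = 81.13/100 = 0.8113
  ln(T) = -0.20912
  -ln(T) = 0.20912
  thickness = 0.20912 / 0.041 = 5.1 mm

5.1 mm


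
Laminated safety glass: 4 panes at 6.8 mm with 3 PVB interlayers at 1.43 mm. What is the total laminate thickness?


Total thickness = glass contribution + PVB contribution
  Glass: 4 * 6.8 = 27.2 mm
  PVB: 3 * 1.43 = 4.29 mm
  Total = 27.2 + 4.29 = 31.49 mm

31.49 mm


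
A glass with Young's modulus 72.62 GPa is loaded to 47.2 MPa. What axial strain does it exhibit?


Rearrange E = sigma / epsilon:
  epsilon = sigma / E
  E (MPa) = 72.62 * 1000 = 72620
  epsilon = 47.2 / 72620 = 0.00065

0.00065


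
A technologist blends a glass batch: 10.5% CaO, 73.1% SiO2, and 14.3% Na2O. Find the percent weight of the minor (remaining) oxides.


Sum the three major oxides:
  SiO2 + Na2O + CaO = 73.1 + 14.3 + 10.5 = 97.9%
Subtract from 100%:
  Others = 100 - 97.9 = 2.1%

2.1%


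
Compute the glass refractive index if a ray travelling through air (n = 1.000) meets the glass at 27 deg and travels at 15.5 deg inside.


Apply Snell's law: n1 * sin(theta1) = n2 * sin(theta2)
  n2 = n1 * sin(theta1) / sin(theta2)
  sin(27) = 0.45399
  sin(15.5) = 0.267238
  n2 = 1.000 * 0.45399 / 0.267238 = 1.6988

1.6988


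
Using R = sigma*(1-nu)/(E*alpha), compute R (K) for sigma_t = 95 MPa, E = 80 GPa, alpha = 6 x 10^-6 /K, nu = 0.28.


Thermal shock resistance: R = sigma * (1 - nu) / (E * alpha)
  Numerator = 95 * (1 - 0.28) = 68.4
  Denominator = 80 * 1000 * (6 x 10^-6) = 0.48
  R = 68.4 / 0.48 = 142.5 K

142.5 K


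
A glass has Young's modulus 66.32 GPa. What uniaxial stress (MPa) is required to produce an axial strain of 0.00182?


Rearrange E = sigma / epsilon:
  sigma = E * epsilon
  E (MPa) = 66.32 * 1000 = 66320
  sigma = 66320 * 0.00182 = 120.7 MPa

120.7 MPa


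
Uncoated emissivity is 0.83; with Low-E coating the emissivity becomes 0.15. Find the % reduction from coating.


Percentage reduction = (1 - coated/uncoated) * 100
  Ratio = 0.15 / 0.83 = 0.1807
  Reduction = (1 - 0.1807) * 100 = 81.9%

81.9%


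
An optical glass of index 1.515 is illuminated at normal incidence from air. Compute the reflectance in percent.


Fresnel reflectance at normal incidence:
  R = ((n - 1)/(n + 1))^2
  (n - 1)/(n + 1) = (1.515 - 1)/(1.515 + 1) = 0.204771
  R = 0.204771^2 = 0.0419312
  R(%) = 0.0419312 * 100 = 4.193%

4.193%


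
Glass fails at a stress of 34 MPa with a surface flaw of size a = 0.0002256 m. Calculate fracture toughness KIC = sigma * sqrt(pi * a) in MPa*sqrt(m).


Fracture toughness: KIC = sigma * sqrt(pi * a)
  pi * a = pi * 0.0002256 = 0.000708743
  sqrt(pi * a) = 0.026622
  KIC = 34 * 0.026622 = 0.905 MPa*sqrt(m)

0.905 MPa*sqrt(m)


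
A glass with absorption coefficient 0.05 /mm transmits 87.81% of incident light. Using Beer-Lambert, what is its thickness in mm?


Rearrange T = exp(-alpha * thickness):
  thickness = -ln(T) / alpha
  T = 87.81/100 = 0.8781
  ln(T) = -0.12999
  -ln(T) = 0.12999
  thickness = 0.12999 / 0.05 = 2.6 mm

2.6 mm


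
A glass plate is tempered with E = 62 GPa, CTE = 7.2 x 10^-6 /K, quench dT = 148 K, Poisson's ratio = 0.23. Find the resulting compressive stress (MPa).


Tempering stress: sigma = E * alpha * dT / (1 - nu)
  E (MPa) = 62 * 1000 = 62000
  Numerator = 62000 * (7.2 x 10^-6) * 148 = 66.0672
  Denominator = 1 - 0.23 = 0.77
  sigma = 66.0672 / 0.77 = 85.8 MPa

85.8 MPa


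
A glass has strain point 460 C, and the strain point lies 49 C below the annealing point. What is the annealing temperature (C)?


T_anneal = T_strain + gap:
  T_anneal = 460 + 49 = 509 C

509 C


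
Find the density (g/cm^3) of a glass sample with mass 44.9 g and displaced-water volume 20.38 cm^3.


Use the definition of density:
  rho = mass / volume
  rho = 44.9 / 20.38 = 2.203 g/cm^3

2.203 g/cm^3


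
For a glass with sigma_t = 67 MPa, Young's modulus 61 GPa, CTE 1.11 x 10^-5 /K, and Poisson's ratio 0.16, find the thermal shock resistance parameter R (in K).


Thermal shock resistance: R = sigma * (1 - nu) / (E * alpha)
  Numerator = 67 * (1 - 0.16) = 56.28
  Denominator = 61 * 1000 * (1.11 x 10^-5) = 0.6771
  R = 56.28 / 0.6771 = 83.1 K

83.1 K


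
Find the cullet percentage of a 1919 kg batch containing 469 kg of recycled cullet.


Cullet ratio = (cullet mass / total batch mass) * 100
  Ratio = 469 / 1919 * 100 = 24.44%

24.44%


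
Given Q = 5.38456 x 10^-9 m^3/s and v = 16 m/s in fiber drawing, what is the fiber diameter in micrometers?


Cross-sectional area from continuity:
  A = Q / v = 5.38456 x 10^-9 / 16 = 3.36535 x 10^-10 m^2
Diameter from circular cross-section:
  d = sqrt(4A / pi) * 10^6 (m -> um)
  d = sqrt(4 * 3.36535 x 10^-10 / pi) * 10^6 = 20.7 um

20.7 um


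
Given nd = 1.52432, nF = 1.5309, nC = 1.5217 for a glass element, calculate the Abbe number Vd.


Abbe number formula: Vd = (nd - 1) / (nF - nC)
  nd - 1 = 1.52432 - 1 = 0.52432
  nF - nC = 1.5309 - 1.5217 = 0.0092
  Vd = 0.52432 / 0.0092 = 56.99

56.99


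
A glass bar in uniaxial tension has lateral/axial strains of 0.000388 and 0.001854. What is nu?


Poisson's ratio: nu = lateral strain / axial strain
  nu = 0.000388 / 0.001854 = 0.2093

0.2093


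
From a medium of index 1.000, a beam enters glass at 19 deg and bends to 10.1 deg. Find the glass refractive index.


Apply Snell's law: n1 * sin(theta1) = n2 * sin(theta2)
  n2 = n1 * sin(theta1) / sin(theta2)
  sin(19) = 0.325568
  sin(10.1) = 0.175367
  n2 = 1.000 * 0.325568 / 0.175367 = 1.8565

1.8565


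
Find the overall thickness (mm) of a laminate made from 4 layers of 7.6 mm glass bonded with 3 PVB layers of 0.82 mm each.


Total thickness = glass contribution + PVB contribution
  Glass: 4 * 7.6 = 30.4 mm
  PVB: 3 * 0.82 = 2.46 mm
  Total = 30.4 + 2.46 = 32.86 mm

32.86 mm


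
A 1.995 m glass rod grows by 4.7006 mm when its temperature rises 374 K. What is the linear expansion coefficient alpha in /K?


Rearrange dL = alpha * L0 * dT for alpha:
  alpha = dL / (L0 * dT)
  alpha = (4.7006 / 1000) / (1.995 * 374) = 0.0000063 /K = 6.3 x 10^-6 /K

6.3 x 10^-6 /K


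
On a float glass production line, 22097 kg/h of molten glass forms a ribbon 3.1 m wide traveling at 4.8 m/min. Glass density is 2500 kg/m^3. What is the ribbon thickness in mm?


Ribbon cross-section from mass balance:
  Volume rate = throughput / density = 22097 / 2500 = 8.8388 m^3/h
  thickness = volume rate / (speed * 60 * width), i.e.
  thickness = throughput / (60 * speed * width * density) * 1000
  thickness = 22097 / (60 * 4.8 * 3.1 * 2500) * 1000 = 9.9 mm

9.9 mm


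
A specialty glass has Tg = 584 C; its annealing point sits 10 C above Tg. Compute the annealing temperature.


The annealing temperature is Tg plus the offset:
  T_anneal = 584 + 10 = 594 C

594 C


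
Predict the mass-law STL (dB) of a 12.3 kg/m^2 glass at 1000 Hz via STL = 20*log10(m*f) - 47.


Mass law: STL = 20 * log10(m * f) - 47
  m * f = 12.3 * 1000 = 12300
  log10(12300) = 4.08991
  STL = 20 * 4.08991 - 47 = 81.7982 - 47 = 34.8 dB

34.8 dB


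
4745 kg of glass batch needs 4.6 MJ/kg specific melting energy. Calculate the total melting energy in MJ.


Total energy = mass * specific energy
  E = 4745 * 4.6 = 21827 MJ

21827 MJ


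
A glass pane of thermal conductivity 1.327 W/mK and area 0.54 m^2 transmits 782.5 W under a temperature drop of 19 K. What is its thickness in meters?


Fourier's law: t = k * A * dT / Q
  t = 1.327 * 0.54 * 19 / 782.5
  t = 13.61502 / 782.5 = 0.0174 m

0.0174 m


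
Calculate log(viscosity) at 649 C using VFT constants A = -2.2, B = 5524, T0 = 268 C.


VFT equation: log(eta) = A + B / (T - T0)
  T - T0 = 649 - 268 = 381
  B / (T - T0) = 5524 / 381 = 14.499
  log(eta) = -2.2 + 14.499 = 12.299

12.299


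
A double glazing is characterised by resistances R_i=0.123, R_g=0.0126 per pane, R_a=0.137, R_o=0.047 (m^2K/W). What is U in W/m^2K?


Total thermal resistance (series):
  R_total = R_in + R_glass + R_air + R_glass + R_out
  R_total = 0.123 + 0.0126 + 0.137 + 0.0126 + 0.047 = 0.3322 m^2K/W
U-value = 1 / R_total = 1 / 0.3322 = 3.01 W/m^2K

3.01 W/m^2K


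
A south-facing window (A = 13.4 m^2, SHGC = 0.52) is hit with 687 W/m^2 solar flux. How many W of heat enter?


Solar heat gain: Q = Area * SHGC * Irradiance
  Q = 13.4 * 0.52 * 687 = 4787 W

4787 W


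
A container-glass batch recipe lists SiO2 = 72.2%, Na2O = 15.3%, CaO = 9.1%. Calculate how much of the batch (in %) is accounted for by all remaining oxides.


Sum the three major oxides:
  SiO2 + Na2O + CaO = 72.2 + 15.3 + 9.1 = 96.6%
Subtract from 100%:
  Others = 100 - 96.6 = 3.4%

3.4%


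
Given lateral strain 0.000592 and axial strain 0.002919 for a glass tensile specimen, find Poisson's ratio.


Poisson's ratio: nu = lateral strain / axial strain
  nu = 0.000592 / 0.002919 = 0.2028

0.2028


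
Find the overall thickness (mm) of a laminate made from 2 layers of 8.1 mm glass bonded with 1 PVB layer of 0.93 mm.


Total thickness = glass contribution + PVB contribution
  Glass: 2 * 8.1 = 16.2 mm
  PVB: 1 * 0.93 = 0.93 mm
  Total = 16.2 + 0.93 = 17.13 mm

17.13 mm


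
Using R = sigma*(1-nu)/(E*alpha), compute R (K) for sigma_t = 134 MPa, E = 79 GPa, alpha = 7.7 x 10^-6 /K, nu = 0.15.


Thermal shock resistance: R = sigma * (1 - nu) / (E * alpha)
  Numerator = 134 * (1 - 0.15) = 113.9
  Denominator = 79 * 1000 * (7.7 x 10^-6) = 0.6083
  R = 113.9 / 0.6083 = 187.2 K

187.2 K


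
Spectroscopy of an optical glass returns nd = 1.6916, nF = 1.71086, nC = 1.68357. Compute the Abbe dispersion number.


Abbe number formula: Vd = (nd - 1) / (nF - nC)
  nd - 1 = 1.6916 - 1 = 0.6916
  nF - nC = 1.71086 - 1.68357 = 0.02729
  Vd = 0.6916 / 0.02729 = 25.34

25.34


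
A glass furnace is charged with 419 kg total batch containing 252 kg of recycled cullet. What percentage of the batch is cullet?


Cullet ratio = (cullet mass / total batch mass) * 100
  Ratio = 252 / 419 * 100 = 60.14%

60.14%


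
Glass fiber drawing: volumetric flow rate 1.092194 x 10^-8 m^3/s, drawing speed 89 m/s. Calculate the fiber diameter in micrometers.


Cross-sectional area from continuity:
  A = Q / v = 1.092194 x 10^-8 / 89 = 1.227184 x 10^-10 m^2
Diameter from circular cross-section:
  d = sqrt(4A / pi) * 10^6 (m -> um)
  d = sqrt(4 * 1.227184 x 10^-10 / pi) * 10^6 = 12.5 um

12.5 um


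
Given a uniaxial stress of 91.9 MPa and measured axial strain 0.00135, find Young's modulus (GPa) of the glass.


Young's modulus: E = stress / strain
  E = 91.9 MPa / 0.00135 = 68074.07 MPa
Convert to GPa: 68074.07 / 1000 = 68.07 GPa

68.07 GPa


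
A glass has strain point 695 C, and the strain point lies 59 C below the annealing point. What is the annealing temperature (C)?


T_anneal = T_strain + gap:
  T_anneal = 695 + 59 = 754 C

754 C


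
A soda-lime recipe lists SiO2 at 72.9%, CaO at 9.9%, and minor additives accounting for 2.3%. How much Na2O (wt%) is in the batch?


Pieces sum to 100%:
  Na2O = 100 - (SiO2 + CaO + others)
  Na2O = 100 - (72.9 + 9.9 + 2.3) = 14.9%

14.9%


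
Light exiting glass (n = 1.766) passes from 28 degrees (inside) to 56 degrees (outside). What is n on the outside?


Apply Snell's law: n1 * sin(theta1) = n2 * sin(theta2)
  n2 = n1 * sin(theta1) / sin(theta2)
  sin(28) = 0.469472
  sin(56) = 0.829038
  n2 = 1.766 * 0.469472 / 0.829038 = 1.0001

1.0001


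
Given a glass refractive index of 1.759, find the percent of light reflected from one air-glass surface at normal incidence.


Fresnel reflectance at normal incidence:
  R = ((n - 1)/(n + 1))^2
  (n - 1)/(n + 1) = (1.759 - 1)/(1.759 + 1) = 0.2751
  R = 0.2751^2 = 0.07568
  R(%) = 0.07568 * 100 = 7.568%

7.568%


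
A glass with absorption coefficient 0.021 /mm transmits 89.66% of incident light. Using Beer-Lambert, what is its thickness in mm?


Rearrange T = exp(-alpha * thickness):
  thickness = -ln(T) / alpha
  T = 89.66/100 = 0.8966
  ln(T) = -0.10915
  -ln(T) = 0.10915
  thickness = 0.10915 / 0.021 = 5.2 mm

5.2 mm


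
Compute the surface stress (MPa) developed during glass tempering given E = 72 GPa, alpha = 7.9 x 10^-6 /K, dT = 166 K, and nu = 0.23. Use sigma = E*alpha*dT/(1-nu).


Tempering stress: sigma = E * alpha * dT / (1 - nu)
  E (MPa) = 72 * 1000 = 72000
  Numerator = 72000 * (7.9 x 10^-6) * 166 = 94.4208
  Denominator = 1 - 0.23 = 0.77
  sigma = 94.4208 / 0.77 = 122.6 MPa

122.6 MPa


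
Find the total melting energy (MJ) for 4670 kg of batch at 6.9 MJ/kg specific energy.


Total energy = mass * specific energy
  E = 4670 * 6.9 = 32223 MJ

32223 MJ


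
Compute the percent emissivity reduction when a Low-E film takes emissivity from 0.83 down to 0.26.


Percentage reduction = (1 - coated/uncoated) * 100
  Ratio = 0.26 / 0.83 = 0.3133
  Reduction = (1 - 0.3133) * 100 = 68.7%

68.7%


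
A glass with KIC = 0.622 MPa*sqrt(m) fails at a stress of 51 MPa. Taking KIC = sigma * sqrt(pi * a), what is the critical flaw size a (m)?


Rearrange KIC = sigma * sqrt(pi * a):
  sqrt(pi * a) = KIC / sigma
  sqrt(pi * a) = 0.622 / 51 = 0.012196
  a = (KIC / sigma)^2 / pi
  a = 0.012196^2 / pi = 0.0000473 m

0.0000473 m


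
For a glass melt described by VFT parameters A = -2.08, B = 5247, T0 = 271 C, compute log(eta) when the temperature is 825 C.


VFT equation: log(eta) = A + B / (T - T0)
  T - T0 = 825 - 271 = 554
  B / (T - T0) = 5247 / 554 = 9.471
  log(eta) = -2.08 + 9.471 = 7.391

7.391


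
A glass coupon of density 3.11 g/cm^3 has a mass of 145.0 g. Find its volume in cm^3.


Rearrange rho = m / V:
  V = m / rho
  V = 145.0 / 3.11 = 46.624 cm^3

46.624 cm^3


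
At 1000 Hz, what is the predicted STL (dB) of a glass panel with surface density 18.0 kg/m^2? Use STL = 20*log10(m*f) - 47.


Mass law: STL = 20 * log10(m * f) - 47
  m * f = 18.0 * 1000 = 18000
  log10(18000) = 4.25527
  STL = 20 * 4.25527 - 47 = 85.1054 - 47 = 38.1 dB

38.1 dB


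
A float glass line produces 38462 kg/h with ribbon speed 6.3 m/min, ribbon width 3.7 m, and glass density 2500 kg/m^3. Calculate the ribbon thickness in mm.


Ribbon cross-section from mass balance:
  Volume rate = throughput / density = 38462 / 2500 = 15.3848 m^3/h
  thickness = volume rate / (speed * 60 * width), i.e.
  thickness = throughput / (60 * speed * width * density) * 1000
  thickness = 38462 / (60 * 6.3 * 3.7 * 2500) * 1000 = 11.0 mm

11.0 mm


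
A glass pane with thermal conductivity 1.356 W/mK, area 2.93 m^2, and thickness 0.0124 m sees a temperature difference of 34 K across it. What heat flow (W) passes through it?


Fourier's law: Q = k * A * dT / t
  Q = 1.356 * 2.93 * 34 / 0.0124
  Q = 135.08472 / 0.0124 = 10893.9 W

10893.9 W


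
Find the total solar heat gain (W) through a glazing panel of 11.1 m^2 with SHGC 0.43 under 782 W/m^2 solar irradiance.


Solar heat gain: Q = Area * SHGC * Irradiance
  Q = 11.1 * 0.43 * 782 = 3732.5 W

3732.5 W


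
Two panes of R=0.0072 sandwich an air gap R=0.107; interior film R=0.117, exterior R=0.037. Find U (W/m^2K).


Total thermal resistance (series):
  R_total = R_in + R_glass + R_air + R_glass + R_out
  R_total = 0.117 + 0.0072 + 0.107 + 0.0072 + 0.037 = 0.2754 m^2K/W
U-value = 1 / R_total = 1 / 0.2754 = 3.631 W/m^2K

3.631 W/m^2K


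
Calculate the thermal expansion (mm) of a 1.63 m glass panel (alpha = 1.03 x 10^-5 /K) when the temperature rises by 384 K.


Thermal expansion formula: dL = alpha * L0 * dT
  dL = (1.03 x 10^-5) * 1.63 * 384 = 0.00644698 m
Convert to mm: 0.00644698 * 1000 = 6.447 mm

6.447 mm


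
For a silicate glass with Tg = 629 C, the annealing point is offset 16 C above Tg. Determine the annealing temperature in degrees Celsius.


The annealing temperature is Tg plus the offset:
  T_anneal = 629 + 16 = 645 C

645 C


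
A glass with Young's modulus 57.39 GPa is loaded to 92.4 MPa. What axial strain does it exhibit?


Rearrange E = sigma / epsilon:
  epsilon = sigma / E
  E (MPa) = 57.39 * 1000 = 57390
  epsilon = 92.4 / 57390 = 0.00161

0.00161


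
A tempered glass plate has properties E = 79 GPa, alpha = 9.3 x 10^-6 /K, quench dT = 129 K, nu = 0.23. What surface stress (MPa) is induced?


Tempering stress: sigma = E * alpha * dT / (1 - nu)
  E (MPa) = 79 * 1000 = 79000
  Numerator = 79000 * (9.3 x 10^-6) * 129 = 94.7763
  Denominator = 1 - 0.23 = 0.77
  sigma = 94.7763 / 0.77 = 123.1 MPa

123.1 MPa


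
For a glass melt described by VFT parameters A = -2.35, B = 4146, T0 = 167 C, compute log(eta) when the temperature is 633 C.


VFT equation: log(eta) = A + B / (T - T0)
  T - T0 = 633 - 167 = 466
  B / (T - T0) = 4146 / 466 = 8.897
  log(eta) = -2.35 + 8.897 = 6.547

6.547


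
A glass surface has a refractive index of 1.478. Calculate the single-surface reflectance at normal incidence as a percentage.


Fresnel reflectance at normal incidence:
  R = ((n - 1)/(n + 1))^2
  (n - 1)/(n + 1) = (1.478 - 1)/(1.478 + 1) = 0.192897
  R = 0.192897^2 = 0.0372093
  R(%) = 0.0372093 * 100 = 3.721%

3.721%


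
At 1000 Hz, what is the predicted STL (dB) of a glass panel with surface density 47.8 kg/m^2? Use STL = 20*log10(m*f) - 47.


Mass law: STL = 20 * log10(m * f) - 47
  m * f = 47.8 * 1000 = 47800
  log10(47800) = 4.67943
  STL = 20 * 4.67943 - 47 = 93.5886 - 47 = 46.6 dB

46.6 dB


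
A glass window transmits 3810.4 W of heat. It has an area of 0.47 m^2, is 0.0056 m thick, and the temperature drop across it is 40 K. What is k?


Fourier's law rearranged: k = Q * t / (A * dT)
  Numerator = 3810.4 * 0.0056 = 21.33824
  Denominator = 0.47 * 40 = 18.8
  k = 21.33824 / 18.8 = 1.135 W/mK

1.135 W/mK


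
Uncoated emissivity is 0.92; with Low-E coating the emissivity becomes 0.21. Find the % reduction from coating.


Percentage reduction = (1 - coated/uncoated) * 100
  Ratio = 0.21 / 0.92 = 0.2283
  Reduction = (1 - 0.2283) * 100 = 77.2%

77.2%


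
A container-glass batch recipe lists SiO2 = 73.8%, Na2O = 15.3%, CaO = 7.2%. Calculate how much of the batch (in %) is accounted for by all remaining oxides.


Sum the three major oxides:
  SiO2 + Na2O + CaO = 73.8 + 15.3 + 7.2 = 96.3%
Subtract from 100%:
  Others = 100 - 96.3 = 3.7%

3.7%


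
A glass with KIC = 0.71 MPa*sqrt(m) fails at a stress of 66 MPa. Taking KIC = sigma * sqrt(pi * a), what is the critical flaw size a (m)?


Rearrange KIC = sigma * sqrt(pi * a):
  sqrt(pi * a) = KIC / sigma
  sqrt(pi * a) = 0.71 / 66 = 0.010758
  a = (KIC / sigma)^2 / pi
  a = 0.010758^2 / pi = 0.0000368 m

0.0000368 m


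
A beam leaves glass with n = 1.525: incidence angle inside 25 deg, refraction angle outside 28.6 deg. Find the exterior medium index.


Apply Snell's law: n1 * sin(theta1) = n2 * sin(theta2)
  n2 = n1 * sin(theta1) / sin(theta2)
  sin(25) = 0.422618
  sin(28.6) = 0.478692
  n2 = 1.525 * 0.422618 / 0.478692 = 1.3464

1.3464


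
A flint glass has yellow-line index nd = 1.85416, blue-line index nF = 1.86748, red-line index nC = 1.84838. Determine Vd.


Abbe number formula: Vd = (nd - 1) / (nF - nC)
  nd - 1 = 1.85416 - 1 = 0.85416
  nF - nC = 1.86748 - 1.84838 = 0.0191
  Vd = 0.85416 / 0.0191 = 44.72

44.72


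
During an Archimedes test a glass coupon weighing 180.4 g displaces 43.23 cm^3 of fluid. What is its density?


Use the definition of density:
  rho = mass / volume
  rho = 180.4 / 43.23 = 4.173 g/cm^3

4.173 g/cm^3


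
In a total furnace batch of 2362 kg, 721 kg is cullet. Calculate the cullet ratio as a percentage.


Cullet ratio = (cullet mass / total batch mass) * 100
  Ratio = 721 / 2362 * 100 = 30.52%

30.52%


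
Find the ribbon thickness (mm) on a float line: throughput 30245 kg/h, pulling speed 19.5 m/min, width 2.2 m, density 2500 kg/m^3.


Ribbon cross-section from mass balance:
  Volume rate = throughput / density = 30245 / 2500 = 12.098 m^3/h
  thickness = volume rate / (speed * 60 * width), i.e.
  thickness = throughput / (60 * speed * width * density) * 1000
  thickness = 30245 / (60 * 19.5 * 2.2 * 2500) * 1000 = 4.7 mm

4.7 mm


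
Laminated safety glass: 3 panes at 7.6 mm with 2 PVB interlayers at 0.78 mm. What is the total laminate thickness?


Total thickness = glass contribution + PVB contribution
  Glass: 3 * 7.6 = 22.8 mm
  PVB: 2 * 0.78 = 1.56 mm
  Total = 22.8 + 1.56 = 24.36 mm

24.36 mm


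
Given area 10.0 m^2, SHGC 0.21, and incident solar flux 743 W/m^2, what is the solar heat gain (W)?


Solar heat gain: Q = Area * SHGC * Irradiance
  Q = 10.0 * 0.21 * 743 = 1560.3 W

1560.3 W


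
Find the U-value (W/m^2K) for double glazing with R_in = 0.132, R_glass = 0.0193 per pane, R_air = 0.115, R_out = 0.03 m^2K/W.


Total thermal resistance (series):
  R_total = R_in + R_glass + R_air + R_glass + R_out
  R_total = 0.132 + 0.0193 + 0.115 + 0.0193 + 0.03 = 0.3156 m^2K/W
U-value = 1 / R_total = 1 / 0.3156 = 3.169 W/m^2K

3.169 W/m^2K


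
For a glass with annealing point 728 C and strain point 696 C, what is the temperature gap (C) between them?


Gap = T_anneal - T_strain:
  gap = 728 - 696 = 32 C

32 C


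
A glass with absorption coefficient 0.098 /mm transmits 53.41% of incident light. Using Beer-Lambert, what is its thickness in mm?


Rearrange T = exp(-alpha * thickness):
  thickness = -ln(T) / alpha
  T = 53.41/100 = 0.5341
  ln(T) = -0.62717
  -ln(T) = 0.62717
  thickness = 0.62717 / 0.098 = 6.4 mm

6.4 mm


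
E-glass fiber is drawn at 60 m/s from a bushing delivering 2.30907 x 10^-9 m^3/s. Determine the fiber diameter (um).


Cross-sectional area from continuity:
  A = Q / v = 2.30907 x 10^-9 / 60 = 3.84845 x 10^-11 m^2
Diameter from circular cross-section:
  d = sqrt(4A / pi) * 10^6 (m -> um)
  d = sqrt(4 * 3.84845 x 10^-11 / pi) * 10^6 = 7.0 um

7.0 um


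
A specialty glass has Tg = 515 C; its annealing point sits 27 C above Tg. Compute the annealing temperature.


The annealing temperature is Tg plus the offset:
  T_anneal = 515 + 27 = 542 C

542 C


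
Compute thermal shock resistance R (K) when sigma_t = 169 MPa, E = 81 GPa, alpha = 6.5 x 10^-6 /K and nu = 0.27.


Thermal shock resistance: R = sigma * (1 - nu) / (E * alpha)
  Numerator = 169 * (1 - 0.27) = 123.37
  Denominator = 81 * 1000 * (6.5 x 10^-6) = 0.5265
  R = 123.37 / 0.5265 = 234.3 K

234.3 K


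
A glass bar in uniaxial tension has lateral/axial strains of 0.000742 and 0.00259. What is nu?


Poisson's ratio: nu = lateral strain / axial strain
  nu = 0.000742 / 0.00259 = 0.2865

0.2865


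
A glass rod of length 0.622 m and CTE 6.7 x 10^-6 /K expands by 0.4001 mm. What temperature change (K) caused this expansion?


Rearrange dL = alpha * L0 * dT for dT:
  dT = dL / (alpha * L0)
  dL (m) = 0.4001 / 1000 = 0.0004001
  dT = 0.0004001 / ((6.7 x 10^-6) * 0.622) = 96.0 K

96.0 K


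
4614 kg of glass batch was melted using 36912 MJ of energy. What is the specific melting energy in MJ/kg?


Rearrange E = m * s for s:
  s = E / m
  s = 36912 / 4614 = 8.0 MJ/kg

8.0 MJ/kg


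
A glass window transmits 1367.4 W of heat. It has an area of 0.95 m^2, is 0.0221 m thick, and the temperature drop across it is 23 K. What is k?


Fourier's law rearranged: k = Q * t / (A * dT)
  Numerator = 1367.4 * 0.0221 = 30.21954
  Denominator = 0.95 * 23 = 21.85
  k = 30.21954 / 21.85 = 1.383 W/mK

1.383 W/mK


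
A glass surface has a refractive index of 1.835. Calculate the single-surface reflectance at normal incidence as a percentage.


Fresnel reflectance at normal incidence:
  R = ((n - 1)/(n + 1))^2
  (n - 1)/(n + 1) = (1.835 - 1)/(1.835 + 1) = 0.294533
  R = 0.294533^2 = 0.0867497
  R(%) = 0.0867497 * 100 = 8.675%

8.675%


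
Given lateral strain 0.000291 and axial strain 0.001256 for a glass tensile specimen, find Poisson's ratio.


Poisson's ratio: nu = lateral strain / axial strain
  nu = 0.000291 / 0.001256 = 0.2317

0.2317


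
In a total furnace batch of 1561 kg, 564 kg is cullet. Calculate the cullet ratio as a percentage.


Cullet ratio = (cullet mass / total batch mass) * 100
  Ratio = 564 / 1561 * 100 = 36.13%

36.13%


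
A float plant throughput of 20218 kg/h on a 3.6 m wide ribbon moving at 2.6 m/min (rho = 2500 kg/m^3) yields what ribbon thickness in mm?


Ribbon cross-section from mass balance:
  Volume rate = throughput / density = 20218 / 2500 = 8.0872 m^3/h
  thickness = volume rate / (speed * 60 * width), i.e.
  thickness = throughput / (60 * speed * width * density) * 1000
  thickness = 20218 / (60 * 2.6 * 3.6 * 2500) * 1000 = 14.4 mm

14.4 mm


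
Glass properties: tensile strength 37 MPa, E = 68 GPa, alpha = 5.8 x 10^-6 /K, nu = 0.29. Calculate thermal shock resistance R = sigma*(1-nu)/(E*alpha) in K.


Thermal shock resistance: R = sigma * (1 - nu) / (E * alpha)
  Numerator = 37 * (1 - 0.29) = 26.27
  Denominator = 68 * 1000 * (5.8 x 10^-6) = 0.3944
  R = 26.27 / 0.3944 = 66.6 K

66.6 K


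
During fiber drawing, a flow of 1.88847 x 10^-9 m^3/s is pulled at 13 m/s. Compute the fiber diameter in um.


Cross-sectional area from continuity:
  A = Q / v = 1.88847 x 10^-9 / 13 = 1.452669 x 10^-10 m^2
Diameter from circular cross-section:
  d = sqrt(4A / pi) * 10^6 (m -> um)
  d = sqrt(4 * 1.452669 x 10^-10 / pi) * 10^6 = 13.6 um

13.6 um


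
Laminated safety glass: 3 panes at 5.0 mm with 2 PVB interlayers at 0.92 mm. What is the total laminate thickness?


Total thickness = glass contribution + PVB contribution
  Glass: 3 * 5.0 = 15.0 mm
  PVB: 2 * 0.92 = 1.84 mm
  Total = 15.0 + 1.84 = 16.84 mm

16.84 mm


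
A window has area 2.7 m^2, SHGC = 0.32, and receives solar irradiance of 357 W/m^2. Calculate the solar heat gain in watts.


Solar heat gain: Q = Area * SHGC * Irradiance
  Q = 2.7 * 0.32 * 357 = 308.4 W

308.4 W


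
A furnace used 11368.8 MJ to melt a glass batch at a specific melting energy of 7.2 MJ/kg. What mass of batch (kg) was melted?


Rearrange E = m * s for m:
  m = E / s
  m = 11368.8 / 7.2 = 1579.0 kg

1579.0 kg


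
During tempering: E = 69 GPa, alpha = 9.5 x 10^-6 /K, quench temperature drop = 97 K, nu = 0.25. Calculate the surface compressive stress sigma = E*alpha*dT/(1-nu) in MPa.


Tempering stress: sigma = E * alpha * dT / (1 - nu)
  E (MPa) = 69 * 1000 = 69000
  Numerator = 69000 * (9.5 x 10^-6) * 97 = 63.5835
  Denominator = 1 - 0.25 = 0.75
  sigma = 63.5835 / 0.75 = 84.8 MPa

84.8 MPa


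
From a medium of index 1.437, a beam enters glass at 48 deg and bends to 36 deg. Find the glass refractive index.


Apply Snell's law: n1 * sin(theta1) = n2 * sin(theta2)
  n2 = n1 * sin(theta1) / sin(theta2)
  sin(48) = 0.743145
  sin(36) = 0.587785
  n2 = 1.437 * 0.743145 / 0.587785 = 1.8168

1.8168


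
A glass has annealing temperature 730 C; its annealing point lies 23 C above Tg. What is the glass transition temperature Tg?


Rearrange T_anneal = Tg + offset for Tg:
  Tg = T_anneal - offset = 730 - 23 = 707 C

707 C


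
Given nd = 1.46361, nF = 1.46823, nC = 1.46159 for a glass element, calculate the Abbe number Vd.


Abbe number formula: Vd = (nd - 1) / (nF - nC)
  nd - 1 = 1.46361 - 1 = 0.46361
  nF - nC = 1.46823 - 1.46159 = 0.00664
  Vd = 0.46361 / 0.00664 = 69.82

69.82


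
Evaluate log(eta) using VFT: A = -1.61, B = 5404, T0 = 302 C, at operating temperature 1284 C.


VFT equation: log(eta) = A + B / (T - T0)
  T - T0 = 1284 - 302 = 982
  B / (T - T0) = 5404 / 982 = 5.503
  log(eta) = -1.61 + 5.503 = 3.893

3.893


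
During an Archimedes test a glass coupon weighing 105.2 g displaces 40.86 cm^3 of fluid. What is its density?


Use the definition of density:
  rho = mass / volume
  rho = 105.2 / 40.86 = 2.575 g/cm^3

2.575 g/cm^3


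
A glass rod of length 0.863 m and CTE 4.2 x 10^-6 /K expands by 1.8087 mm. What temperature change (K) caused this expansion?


Rearrange dL = alpha * L0 * dT for dT:
  dT = dL / (alpha * L0)
  dL (m) = 1.8087 / 1000 = 0.0018087
  dT = 0.0018087 / ((4.2 x 10^-6) * 0.863) = 499.0 K

499.0 K


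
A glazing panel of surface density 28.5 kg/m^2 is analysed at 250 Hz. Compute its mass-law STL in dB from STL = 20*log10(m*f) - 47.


Mass law: STL = 20 * log10(m * f) - 47
  m * f = 28.5 * 250 = 7125
  log10(7125) = 3.85278
  STL = 20 * 3.85278 - 47 = 77.0556 - 47 = 30.1 dB

30.1 dB


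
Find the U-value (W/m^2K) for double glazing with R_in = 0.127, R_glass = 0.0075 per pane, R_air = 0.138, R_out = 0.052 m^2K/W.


Total thermal resistance (series):
  R_total = R_in + R_glass + R_air + R_glass + R_out
  R_total = 0.127 + 0.0075 + 0.138 + 0.0075 + 0.052 = 0.332 m^2K/W
U-value = 1 / R_total = 1 / 0.332 = 3.012 W/m^2K

3.012 W/m^2K


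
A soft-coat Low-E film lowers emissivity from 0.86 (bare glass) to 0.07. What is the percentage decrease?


Percentage reduction = (1 - coated/uncoated) * 100
  Ratio = 0.07 / 0.86 = 0.0814
  Reduction = (1 - 0.0814) * 100 = 91.9%

91.9%


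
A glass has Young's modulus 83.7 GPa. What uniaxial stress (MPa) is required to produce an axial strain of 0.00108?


Rearrange E = sigma / epsilon:
  sigma = E * epsilon
  E (MPa) = 83.7 * 1000 = 83700
  sigma = 83700 * 0.00108 = 90.4 MPa

90.4 MPa


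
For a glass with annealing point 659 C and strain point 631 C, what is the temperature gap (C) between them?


Gap = T_anneal - T_strain:
  gap = 659 - 631 = 28 C

28 C


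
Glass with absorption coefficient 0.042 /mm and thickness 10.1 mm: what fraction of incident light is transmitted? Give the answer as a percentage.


Beer-Lambert law: T = exp(-alpha * thickness)
  exponent = -0.042 * 10.1 = -0.4242
  T = exp(-0.4242) = 0.6543
  Percentage = 0.6543 * 100 = 65.43%

65.43%


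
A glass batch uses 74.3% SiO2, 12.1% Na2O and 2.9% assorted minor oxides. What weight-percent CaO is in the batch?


Pieces sum to 100%:
  CaO = 100 - (SiO2 + Na2O + others)
  CaO = 100 - (74.3 + 12.1 + 2.9) = 10.7%

10.7%


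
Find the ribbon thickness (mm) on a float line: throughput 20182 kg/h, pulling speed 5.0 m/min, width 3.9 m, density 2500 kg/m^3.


Ribbon cross-section from mass balance:
  Volume rate = throughput / density = 20182 / 2500 = 8.0728 m^3/h
  thickness = volume rate / (speed * 60 * width), i.e.
  thickness = throughput / (60 * speed * width * density) * 1000
  thickness = 20182 / (60 * 5.0 * 3.9 * 2500) * 1000 = 6.9 mm

6.9 mm


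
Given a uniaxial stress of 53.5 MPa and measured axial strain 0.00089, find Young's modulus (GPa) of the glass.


Young's modulus: E = stress / strain
  E = 53.5 MPa / 0.00089 = 60112.36 MPa
Convert to GPa: 60112.36 / 1000 = 60.11 GPa

60.11 GPa


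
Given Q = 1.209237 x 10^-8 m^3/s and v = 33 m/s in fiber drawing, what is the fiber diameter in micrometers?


Cross-sectional area from continuity:
  A = Q / v = 1.209237 x 10^-8 / 33 = 3.664355 x 10^-10 m^2
Diameter from circular cross-section:
  d = sqrt(4A / pi) * 10^6 (m -> um)
  d = sqrt(4 * 3.664355 x 10^-10 / pi) * 10^6 = 21.6 um

21.6 um


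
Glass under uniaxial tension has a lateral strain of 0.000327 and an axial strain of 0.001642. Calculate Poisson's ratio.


Poisson's ratio: nu = lateral strain / axial strain
  nu = 0.000327 / 0.001642 = 0.1991

0.1991


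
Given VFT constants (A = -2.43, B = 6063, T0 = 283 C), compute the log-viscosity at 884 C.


VFT equation: log(eta) = A + B / (T - T0)
  T - T0 = 884 - 283 = 601
  B / (T - T0) = 6063 / 601 = 10.088
  log(eta) = -2.43 + 10.088 = 7.658

7.658


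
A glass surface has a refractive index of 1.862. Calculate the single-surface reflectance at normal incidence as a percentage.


Fresnel reflectance at normal incidence:
  R = ((n - 1)/(n + 1))^2
  (n - 1)/(n + 1) = (1.862 - 1)/(1.862 + 1) = 0.301188
  R = 0.301188^2 = 0.0907142
  R(%) = 0.0907142 * 100 = 9.071%

9.071%


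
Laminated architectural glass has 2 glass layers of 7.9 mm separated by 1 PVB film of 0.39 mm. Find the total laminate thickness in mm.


Total thickness = glass contribution + PVB contribution
  Glass: 2 * 7.9 = 15.8 mm
  PVB: 1 * 0.39 = 0.39 mm
  Total = 15.8 + 0.39 = 16.19 mm

16.19 mm


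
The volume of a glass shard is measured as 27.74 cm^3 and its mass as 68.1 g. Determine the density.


Use the definition of density:
  rho = mass / volume
  rho = 68.1 / 27.74 = 2.455 g/cm^3

2.455 g/cm^3


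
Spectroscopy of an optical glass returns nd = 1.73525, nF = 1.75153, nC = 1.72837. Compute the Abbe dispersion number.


Abbe number formula: Vd = (nd - 1) / (nF - nC)
  nd - 1 = 1.73525 - 1 = 0.73525
  nF - nC = 1.75153 - 1.72837 = 0.02316
  Vd = 0.73525 / 0.02316 = 31.75

31.75


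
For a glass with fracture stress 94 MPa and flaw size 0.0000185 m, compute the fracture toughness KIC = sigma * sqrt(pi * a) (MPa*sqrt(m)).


Fracture toughness: KIC = sigma * sqrt(pi * a)
  pi * a = pi * 0.0000185 = 0.000058119
  sqrt(pi * a) = 0.007624
  KIC = 94 * 0.007624 = 0.717 MPa*sqrt(m)

0.717 MPa*sqrt(m)


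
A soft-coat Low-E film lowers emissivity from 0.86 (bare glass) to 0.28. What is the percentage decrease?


Percentage reduction = (1 - coated/uncoated) * 100
  Ratio = 0.28 / 0.86 = 0.3256
  Reduction = (1 - 0.3256) * 100 = 67.4%

67.4%


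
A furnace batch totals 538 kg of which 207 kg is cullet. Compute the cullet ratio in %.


Cullet ratio = (cullet mass / total batch mass) * 100
  Ratio = 207 / 538 * 100 = 38.48%

38.48%


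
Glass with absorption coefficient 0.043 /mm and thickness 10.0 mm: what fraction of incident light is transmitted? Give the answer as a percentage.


Beer-Lambert law: T = exp(-alpha * thickness)
  exponent = -0.043 * 10.0 = -0.43
  T = exp(-0.43) = 0.6505
  Percentage = 0.6505 * 100 = 65.05%

65.05%


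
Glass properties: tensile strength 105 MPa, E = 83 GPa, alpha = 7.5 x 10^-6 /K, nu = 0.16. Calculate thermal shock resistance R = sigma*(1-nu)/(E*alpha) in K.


Thermal shock resistance: R = sigma * (1 - nu) / (E * alpha)
  Numerator = 105 * (1 - 0.16) = 88.2
  Denominator = 83 * 1000 * (7.5 x 10^-6) = 0.6225
  R = 88.2 / 0.6225 = 141.7 K

141.7 K


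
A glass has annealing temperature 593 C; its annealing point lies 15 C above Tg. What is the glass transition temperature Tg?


Rearrange T_anneal = Tg + offset for Tg:
  Tg = T_anneal - offset = 593 - 15 = 578 C

578 C


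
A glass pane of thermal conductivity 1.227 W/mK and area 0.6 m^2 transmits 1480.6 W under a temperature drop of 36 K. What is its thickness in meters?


Fourier's law: t = k * A * dT / Q
  t = 1.227 * 0.6 * 36 / 1480.6
  t = 26.5032 / 1480.6 = 0.0179 m

0.0179 m
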